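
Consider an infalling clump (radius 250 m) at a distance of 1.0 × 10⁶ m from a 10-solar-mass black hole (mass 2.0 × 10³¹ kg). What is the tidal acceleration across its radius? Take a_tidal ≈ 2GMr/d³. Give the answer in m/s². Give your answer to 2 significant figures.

6.7 × 10⁵ m/s²

The tidal stretch is the gradient of GM/d² times the body's extent r, hence the 1/d³ dependence.
Δg = 2GMr/d³
   = 2 × (6.674 × 10⁻¹¹) × (2.0 × 10³¹) × (250) / (1.0 × 10⁶)³
   = 6.7 × 10⁵ m/s²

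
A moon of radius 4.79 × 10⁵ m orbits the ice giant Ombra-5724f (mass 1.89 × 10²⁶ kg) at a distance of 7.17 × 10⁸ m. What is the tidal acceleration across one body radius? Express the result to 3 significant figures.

Δa = 2GMr/d³
   = 2 × (6.674 × 10⁻¹¹) × (1.89 × 10²⁶) × (4.79 × 10⁵) / (7.17 × 10⁸)³
   = 3.28 × 10⁻⁵ m/s²

3.28 × 10⁻⁵ m/s²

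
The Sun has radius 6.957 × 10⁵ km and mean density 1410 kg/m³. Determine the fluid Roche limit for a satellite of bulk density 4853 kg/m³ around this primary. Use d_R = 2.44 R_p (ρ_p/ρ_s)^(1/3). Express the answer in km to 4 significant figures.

1.124 × 10⁶ km

d_R = 2.44 × 6.957 × 10⁵ km × (1410/4853)^(1/3)
    = 1.124 × 10⁶ km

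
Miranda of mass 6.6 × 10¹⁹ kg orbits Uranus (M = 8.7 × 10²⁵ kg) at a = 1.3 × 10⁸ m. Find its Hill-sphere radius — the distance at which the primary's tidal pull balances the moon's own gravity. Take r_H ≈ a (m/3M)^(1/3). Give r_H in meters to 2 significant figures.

8.2 × 10⁵ m

r_H ≈ a (m/3M)^(1/3)
    = (1.3 × 10⁸) × (6.6 × 10¹⁹ / (3 × 8.7 × 10²⁵))^(1/3)
    = 8.2 × 10⁵ m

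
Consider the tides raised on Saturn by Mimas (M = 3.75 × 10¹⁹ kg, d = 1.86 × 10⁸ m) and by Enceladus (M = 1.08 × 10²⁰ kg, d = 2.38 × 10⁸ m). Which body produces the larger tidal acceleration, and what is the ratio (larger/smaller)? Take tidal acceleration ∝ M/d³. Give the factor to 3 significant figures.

Tidal acceleration ∝ M/d³, so compare M/d³ for each.
Mimas: (3.75 × 10¹⁹) / (1.86 × 10⁸)³ = 5.828 × 10⁻⁶
Enceladus: (1.08 × 10²⁰) / (2.38 × 10⁸)³ = 8.011 × 10⁻⁶
Ratio (larger/smaller) = 1.37

Enceladus, by a factor of ≈ 1.37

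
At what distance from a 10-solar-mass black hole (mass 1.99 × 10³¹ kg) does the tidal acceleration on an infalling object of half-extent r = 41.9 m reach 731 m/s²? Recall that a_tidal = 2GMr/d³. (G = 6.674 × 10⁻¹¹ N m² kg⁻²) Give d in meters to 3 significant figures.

5.34 × 10⁶ m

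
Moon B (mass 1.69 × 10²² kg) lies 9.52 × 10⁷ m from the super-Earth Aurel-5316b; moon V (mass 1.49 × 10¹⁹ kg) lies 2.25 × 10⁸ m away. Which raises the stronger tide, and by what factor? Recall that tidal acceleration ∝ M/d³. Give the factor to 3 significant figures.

Tidal stretch scales as M/d³; compute that for each body.
Moon B: (1.69 × 10²²) / (9.52 × 10⁷)³ = 1.959 × 10⁻²
Moon V: (1.49 × 10¹⁹) / (2.25 × 10⁸)³ = 1.308 × 10⁻⁶
Ratio (larger/smaller) = 15000

Moon B, by a factor of ≈ 15000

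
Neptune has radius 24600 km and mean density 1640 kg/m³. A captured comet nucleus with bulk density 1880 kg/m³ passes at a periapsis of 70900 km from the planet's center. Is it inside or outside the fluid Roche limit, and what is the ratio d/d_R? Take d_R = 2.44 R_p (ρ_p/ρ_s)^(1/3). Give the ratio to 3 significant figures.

outside; d/d_R ≈ 1.24

d_R = 2.44 × (24600 km) × (1640/1880)^(1/3) = 57350 km
d/d_R = (70900) / (57350) = 1.24
Since d/d_R > 1, the body is outside the Roche limit.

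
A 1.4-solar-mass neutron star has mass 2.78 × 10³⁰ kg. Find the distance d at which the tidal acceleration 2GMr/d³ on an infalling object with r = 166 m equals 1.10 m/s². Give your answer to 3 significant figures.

2GMr/d³ = a_tidal  ⇒  d = (2GMr / a_tidal)^(1/3)
d = (2 × 6.674×10⁻¹¹ × (2.78 × 10³⁰) × (166) / (1.10))^(1/3)
  = 3.83 × 10⁷ m

3.83 × 10⁷ m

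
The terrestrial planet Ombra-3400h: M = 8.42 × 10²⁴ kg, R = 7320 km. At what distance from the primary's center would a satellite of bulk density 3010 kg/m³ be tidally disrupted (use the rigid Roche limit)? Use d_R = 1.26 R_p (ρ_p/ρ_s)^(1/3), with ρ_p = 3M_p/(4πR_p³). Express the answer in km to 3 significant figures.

ρ_p = 3M_p/(4πR_p³) = 3 × (8.42 × 10²⁴) / (4π × (7.32 × 10⁶ m)³) = 5120 kg/m³
d_R = 1.26 × 7320 km × (5120/3010)^(1/3)
    = 11000 km

11000 km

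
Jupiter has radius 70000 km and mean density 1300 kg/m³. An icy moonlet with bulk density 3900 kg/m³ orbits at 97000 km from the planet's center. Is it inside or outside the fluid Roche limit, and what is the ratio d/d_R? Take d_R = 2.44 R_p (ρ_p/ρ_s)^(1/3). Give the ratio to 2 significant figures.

inside; d/d_R ≈ 0.82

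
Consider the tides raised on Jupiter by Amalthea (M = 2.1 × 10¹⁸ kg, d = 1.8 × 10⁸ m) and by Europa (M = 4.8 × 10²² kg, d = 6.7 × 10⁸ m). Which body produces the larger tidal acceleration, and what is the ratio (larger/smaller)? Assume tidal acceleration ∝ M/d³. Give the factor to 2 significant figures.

Europa, by a factor of ≈ 440

Compare M/d³ for the two perturbers:
Amalthea: (2.1 × 10¹⁸) / (1.8 × 10⁸)³ = 3.601 × 10⁻⁷
Europa: (4.8 × 10²²) / (6.7 × 10⁸)³ = 1.596 × 10⁻⁴
Ratio (larger/smaller) = 440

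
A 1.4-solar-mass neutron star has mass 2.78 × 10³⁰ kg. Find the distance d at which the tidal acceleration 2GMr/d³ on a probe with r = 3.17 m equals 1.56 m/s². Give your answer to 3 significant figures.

9.10 × 10⁶ m

2GMr/d³ = a_tidal  ⇒  d = (2GMr / a_tidal)^(1/3)
d = (2 × 6.674×10⁻¹¹ × (2.78 × 10³⁰) × (3.17) / (1.56))^(1/3)
  = 9.10 × 10⁶ m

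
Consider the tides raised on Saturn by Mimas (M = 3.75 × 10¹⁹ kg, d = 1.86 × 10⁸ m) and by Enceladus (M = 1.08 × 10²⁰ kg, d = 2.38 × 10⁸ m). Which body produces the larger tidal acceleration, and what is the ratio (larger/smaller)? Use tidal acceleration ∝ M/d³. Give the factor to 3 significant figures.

Enceladus, by a factor of ≈ 1.37

The tide-raising term goes as M/d³ (the gradient of a 1/d² field).
Mimas: (3.75 × 10¹⁹) / (1.86 × 10⁸)³ = 5.828 × 10⁻⁶
Enceladus: (1.08 × 10²⁰) / (2.38 × 10⁸)³ = 8.011 × 10⁻⁶
Ratio (larger/smaller) = 1.37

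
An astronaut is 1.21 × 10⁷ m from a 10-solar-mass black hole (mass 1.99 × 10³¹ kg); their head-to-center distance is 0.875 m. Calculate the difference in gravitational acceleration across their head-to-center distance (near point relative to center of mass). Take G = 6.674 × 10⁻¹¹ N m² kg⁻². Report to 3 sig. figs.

1.31 m/s²

Δa = 2GMr/d³
   = 2 × (6.674 × 10⁻¹¹) × (1.99 × 10³¹) × (0.875) / (1.21 × 10⁷)³
   = 1.31 m/s²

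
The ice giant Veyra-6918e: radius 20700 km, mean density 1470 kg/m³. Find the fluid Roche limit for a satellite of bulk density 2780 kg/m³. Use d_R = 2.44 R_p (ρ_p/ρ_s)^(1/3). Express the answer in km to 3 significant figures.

40800 km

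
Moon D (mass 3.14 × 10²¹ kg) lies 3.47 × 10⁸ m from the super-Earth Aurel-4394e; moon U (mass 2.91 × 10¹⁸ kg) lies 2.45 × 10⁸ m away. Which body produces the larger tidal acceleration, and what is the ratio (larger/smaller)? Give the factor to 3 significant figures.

Moon D, by a factor of ≈ 380

The tide-raising term goes as M/d³ (the gradient of a 1/d² field).
Moon D: (3.14 × 10²¹) / (3.47 × 10⁸)³ = 7.515 × 10⁻⁵
Moon U: (2.91 × 10¹⁸) / (2.45 × 10⁸)³ = 1.979 × 10⁻⁷
Ratio (larger/smaller) = 380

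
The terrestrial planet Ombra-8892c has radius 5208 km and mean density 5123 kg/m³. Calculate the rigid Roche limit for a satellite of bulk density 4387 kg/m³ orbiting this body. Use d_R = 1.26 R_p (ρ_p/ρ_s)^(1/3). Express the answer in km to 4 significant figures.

d_R = 1.26 × 5208 km × (5123/4387)^(1/3)
    = 6910 km

6910 km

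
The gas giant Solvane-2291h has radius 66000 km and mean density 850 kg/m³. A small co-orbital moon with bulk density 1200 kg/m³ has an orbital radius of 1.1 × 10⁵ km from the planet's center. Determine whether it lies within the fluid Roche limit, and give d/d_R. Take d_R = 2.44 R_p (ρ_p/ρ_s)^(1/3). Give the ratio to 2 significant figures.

d_R = 2.44 × (66000 km) × (850/1200)^(1/3) = 1.436 × 10⁵ km
d/d_R = (1.1 × 10⁵) / (1.436 × 10⁵) = 0.77
Since d/d_R < 1, the body is inside the Roche limit.

inside; d/d_R ≈ 0.77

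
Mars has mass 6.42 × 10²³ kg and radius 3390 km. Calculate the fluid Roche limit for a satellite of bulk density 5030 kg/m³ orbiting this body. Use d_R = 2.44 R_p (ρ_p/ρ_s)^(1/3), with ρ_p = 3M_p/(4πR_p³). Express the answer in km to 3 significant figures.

7620 km

ρ_p = 3M_p/(4πR_p³) = 3 × (6.42 × 10²³) / (4π × (3.39 × 10⁶ m)³) = 3930 kg/m³
d_R = 2.44 × 3390 km × (3930/5030)^(1/3)
    = 7620 km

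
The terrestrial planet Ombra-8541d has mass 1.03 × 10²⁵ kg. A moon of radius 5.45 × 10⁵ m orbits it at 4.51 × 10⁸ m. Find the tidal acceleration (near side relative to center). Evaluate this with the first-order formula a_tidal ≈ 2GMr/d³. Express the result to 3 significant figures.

8.17 × 10⁻⁶ m/s²

The tidal stretch is the gradient of GM/d² times the body's extent r, hence the 1/d³ dependence.
Δa = 2GMr/d³
   = 2 × (6.674 × 10⁻¹¹) × (1.03 × 10²⁵) × (5.45 × 10⁵) / (4.51 × 10⁸)³
   = 8.17 × 10⁻⁶ m/s²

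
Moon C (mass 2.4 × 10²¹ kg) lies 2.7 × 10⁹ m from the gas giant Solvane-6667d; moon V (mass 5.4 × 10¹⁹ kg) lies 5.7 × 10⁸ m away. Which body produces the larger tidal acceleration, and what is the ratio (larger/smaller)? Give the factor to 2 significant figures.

Compare M/d³ for the two perturbers:
Moon C: (2.4 × 10²¹) / (2.7 × 10⁹)³ = 1.219 × 10⁻⁷
Moon V: (5.4 × 10¹⁹) / (5.7 × 10⁸)³ = 2.916 × 10⁻⁷
Ratio (larger/smaller) = 2.4

Moon V, by a factor of ≈ 2.4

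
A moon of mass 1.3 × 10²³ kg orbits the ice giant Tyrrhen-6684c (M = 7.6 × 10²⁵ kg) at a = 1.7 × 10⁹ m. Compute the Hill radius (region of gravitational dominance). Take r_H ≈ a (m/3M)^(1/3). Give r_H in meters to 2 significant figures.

1.4 × 10⁸ m

r_H ≈ a (m/3M)^(1/3)
    = (1.7 × 10⁹) × (1.3 × 10²³ / (3 × 7.6 × 10²⁵))^(1/3)
    = 1.4 × 10⁸ m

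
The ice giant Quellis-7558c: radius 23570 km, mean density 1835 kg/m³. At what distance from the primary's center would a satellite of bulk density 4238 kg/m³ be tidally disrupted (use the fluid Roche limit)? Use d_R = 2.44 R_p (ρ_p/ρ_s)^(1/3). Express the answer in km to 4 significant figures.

43510 km

d_R = 2.44 × 23570 km × (1835/4238)^(1/3)
    = 43510 km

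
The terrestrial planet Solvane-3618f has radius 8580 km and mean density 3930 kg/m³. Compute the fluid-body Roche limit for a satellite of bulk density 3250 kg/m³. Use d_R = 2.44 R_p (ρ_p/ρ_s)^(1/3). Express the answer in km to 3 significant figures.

d_R = 2.44 × 8580 km × (3930/3250)^(1/3)
    = 22300 km

22300 km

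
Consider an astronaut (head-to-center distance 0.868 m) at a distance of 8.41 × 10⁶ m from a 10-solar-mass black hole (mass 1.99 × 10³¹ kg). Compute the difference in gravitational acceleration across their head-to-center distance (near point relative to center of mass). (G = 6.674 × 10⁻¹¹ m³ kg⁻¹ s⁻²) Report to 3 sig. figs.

3.88 m/s²

a_tidal = 2GMr/d³
        = 2 × (6.674 × 10⁻¹¹) × (1.99 × 10³¹) × (0.868) / (8.41 × 10⁶)³
        = 3.88 m/s²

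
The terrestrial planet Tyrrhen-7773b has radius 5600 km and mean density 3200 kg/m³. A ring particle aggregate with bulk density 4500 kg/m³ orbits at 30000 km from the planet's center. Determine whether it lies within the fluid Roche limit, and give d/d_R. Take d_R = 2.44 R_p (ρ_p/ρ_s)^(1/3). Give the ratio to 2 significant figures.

outside; d/d_R ≈ 2.5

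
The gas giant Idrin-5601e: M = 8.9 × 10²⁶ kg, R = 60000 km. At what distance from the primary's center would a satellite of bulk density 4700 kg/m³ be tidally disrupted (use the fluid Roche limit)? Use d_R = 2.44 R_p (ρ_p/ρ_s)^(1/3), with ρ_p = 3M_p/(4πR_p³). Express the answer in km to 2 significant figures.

ρ_p = 3M_p/(4πR_p³) = 3 × (8.9 × 10²⁶) / (4π × (6.0 × 10⁷ m)³) = 980 kg/m³
d_R = 2.44 × 60000 km × (980/4700)^(1/3)
    = 87000 km

87000 km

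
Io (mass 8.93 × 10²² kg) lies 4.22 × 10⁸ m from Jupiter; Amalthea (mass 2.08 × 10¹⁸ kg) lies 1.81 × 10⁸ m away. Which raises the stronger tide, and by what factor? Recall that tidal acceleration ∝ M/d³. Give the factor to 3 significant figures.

The tide-raising term goes as M/d³ (the gradient of a 1/d² field).
Io: (8.93 × 10²²) / (4.22 × 10⁸)³ = 1.188 × 10⁻³
Amalthea: (2.08 × 10¹⁸) / (1.81 × 10⁸)³ = 3.508 × 10⁻⁷
Ratio (larger/smaller) = 3390

Io, by a factor of ≈ 3390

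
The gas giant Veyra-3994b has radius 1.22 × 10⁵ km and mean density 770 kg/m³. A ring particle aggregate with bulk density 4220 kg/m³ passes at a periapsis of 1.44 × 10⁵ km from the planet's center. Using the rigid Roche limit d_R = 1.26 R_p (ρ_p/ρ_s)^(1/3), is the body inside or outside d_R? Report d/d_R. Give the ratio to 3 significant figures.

outside; d/d_R ≈ 1.65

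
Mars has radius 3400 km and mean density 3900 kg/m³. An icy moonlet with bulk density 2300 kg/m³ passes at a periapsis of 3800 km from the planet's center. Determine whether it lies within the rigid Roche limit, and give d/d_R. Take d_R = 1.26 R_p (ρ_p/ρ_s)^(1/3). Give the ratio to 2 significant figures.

d_R = 1.26 × (3400 km) × (3900/2300)^(1/3) = 5109 km
d/d_R = (3800) / (5109) = 0.74
Since d/d_R < 1, the body is inside the Roche limit.

inside; d/d_R ≈ 0.74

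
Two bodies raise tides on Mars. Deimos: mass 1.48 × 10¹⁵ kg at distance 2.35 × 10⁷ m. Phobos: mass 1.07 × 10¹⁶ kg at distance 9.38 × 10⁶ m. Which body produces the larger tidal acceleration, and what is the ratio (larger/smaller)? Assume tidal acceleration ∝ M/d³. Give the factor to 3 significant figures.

Phobos, by a factor of ≈ 114

Compare M/d³ for the two perturbers:
Deimos: (1.48 × 10¹⁵) / (2.35 × 10⁷)³ = 1.140 × 10⁻⁷
Phobos: (1.07 × 10¹⁶) / (9.38 × 10⁶)³ = 1.297 × 10⁻⁵
Ratio (larger/smaller) = 114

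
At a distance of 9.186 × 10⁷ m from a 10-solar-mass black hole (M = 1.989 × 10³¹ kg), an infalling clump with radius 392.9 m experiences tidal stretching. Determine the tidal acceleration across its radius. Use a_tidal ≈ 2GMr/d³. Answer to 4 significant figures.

1.346 m/s²

a_tidal = 2GMr/d³
        = 2 × (6.674 × 10⁻¹¹) × (1.989 × 10³¹) × (392.9) / (9.186 × 10⁷)³
        = 1.346 m/s²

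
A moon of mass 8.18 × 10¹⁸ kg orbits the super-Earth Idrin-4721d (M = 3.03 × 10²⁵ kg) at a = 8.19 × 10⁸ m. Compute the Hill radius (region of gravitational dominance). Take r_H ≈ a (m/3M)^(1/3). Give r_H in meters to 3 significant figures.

r_H ≈ a (m/3M)^(1/3)
    = (8.19 × 10⁸) × (8.18 × 10¹⁸ / (3 × 3.03 × 10²⁵))^(1/3)
    = 3.67 × 10⁶ m

3.67 × 10⁶ m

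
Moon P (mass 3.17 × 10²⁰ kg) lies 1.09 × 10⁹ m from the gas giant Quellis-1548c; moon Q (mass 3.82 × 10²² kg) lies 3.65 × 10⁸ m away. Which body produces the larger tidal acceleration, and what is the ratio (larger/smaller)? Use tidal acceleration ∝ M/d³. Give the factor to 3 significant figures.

Moon Q, by a factor of ≈ 3210

Tidal stretch scales as M/d³; compute that for each body.
Moon P: (3.17 × 10²⁰) / (1.09 × 10⁹)³ = 2.448 × 10⁻⁷
Moon Q: (3.82 × 10²²) / (3.65 × 10⁸)³ = 7.856 × 10⁻⁴
Ratio (larger/smaller) = 3210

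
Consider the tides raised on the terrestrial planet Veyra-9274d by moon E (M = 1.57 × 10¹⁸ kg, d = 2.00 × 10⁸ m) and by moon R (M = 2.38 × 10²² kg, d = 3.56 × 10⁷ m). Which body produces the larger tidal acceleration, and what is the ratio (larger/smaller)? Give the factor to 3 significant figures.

The tide-raising term goes as M/d³ (the gradient of a 1/d² field).
Moon E: (1.57 × 10¹⁸) / (2.00 × 10⁸)³ = 1.962 × 10⁻⁷
Moon R: (2.38 × 10²²) / (3.56 × 10⁷)³ = 5.275 × 10⁻¹
Ratio (larger/smaller) = 2.69 × 10⁶

Moon R, by a factor of ≈ 2.69 × 10⁶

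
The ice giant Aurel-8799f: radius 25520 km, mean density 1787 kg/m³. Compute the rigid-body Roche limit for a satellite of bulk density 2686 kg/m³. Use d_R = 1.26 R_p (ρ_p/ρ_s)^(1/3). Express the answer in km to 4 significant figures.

28070 km

d_R = 1.26 × 25520 km × (1787/2686)^(1/3)
    = 28070 km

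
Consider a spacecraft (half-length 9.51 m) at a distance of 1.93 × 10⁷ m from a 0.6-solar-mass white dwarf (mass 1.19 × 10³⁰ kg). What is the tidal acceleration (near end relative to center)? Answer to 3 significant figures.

2.10 × 10⁻¹ m/s²

a_tidal = 2GMr/d³
        = 2 × (6.674 × 10⁻¹¹) × (1.19 × 10³⁰) × (9.51) / (1.93 × 10⁷)³
        = 2.10 × 10⁻¹ m/s²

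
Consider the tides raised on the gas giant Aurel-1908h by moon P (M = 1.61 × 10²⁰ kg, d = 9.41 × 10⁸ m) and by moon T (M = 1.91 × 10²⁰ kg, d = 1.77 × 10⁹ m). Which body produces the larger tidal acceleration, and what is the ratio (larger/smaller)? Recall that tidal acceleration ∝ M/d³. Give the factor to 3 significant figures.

Moon P, by a factor of ≈ 5.61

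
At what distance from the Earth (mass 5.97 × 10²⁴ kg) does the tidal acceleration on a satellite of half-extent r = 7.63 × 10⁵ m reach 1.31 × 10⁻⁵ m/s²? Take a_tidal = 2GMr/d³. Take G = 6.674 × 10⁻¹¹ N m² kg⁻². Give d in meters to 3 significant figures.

3.59 × 10⁸ m

2GMr/d³ = a_tidal  ⇒  d = (2GMr / a_tidal)^(1/3)
d = (2 × 6.674×10⁻¹¹ × (5.97 × 10²⁴) × (7.63 × 10⁵) / (1.31 × 10⁻⁵))^(1/3)
  = 3.59 × 10⁸ m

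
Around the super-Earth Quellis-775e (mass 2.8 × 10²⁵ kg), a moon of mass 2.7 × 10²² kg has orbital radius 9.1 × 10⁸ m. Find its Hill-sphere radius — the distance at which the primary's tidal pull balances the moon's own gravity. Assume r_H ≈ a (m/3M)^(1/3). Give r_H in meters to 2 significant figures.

6.2 × 10⁷ m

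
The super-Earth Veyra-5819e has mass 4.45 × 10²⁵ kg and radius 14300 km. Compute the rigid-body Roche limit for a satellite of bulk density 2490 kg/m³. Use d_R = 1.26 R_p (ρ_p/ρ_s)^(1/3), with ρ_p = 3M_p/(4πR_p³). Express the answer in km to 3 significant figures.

20400 km

ρ_p = 3M_p/(4πR_p³) = 3 × (4.45 × 10²⁵) / (4π × (1.43 × 10⁷ m)³) = 3630 kg/m³
d_R = 1.26 × 14300 km × (3630/2490)^(1/3)
    = 20400 km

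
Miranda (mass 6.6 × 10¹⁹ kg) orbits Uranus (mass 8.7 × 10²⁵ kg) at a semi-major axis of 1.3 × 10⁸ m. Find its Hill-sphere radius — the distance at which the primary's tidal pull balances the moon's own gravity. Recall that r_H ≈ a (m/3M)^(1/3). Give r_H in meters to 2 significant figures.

8.2 × 10⁵ m

r_H ≈ a (m/3M)^(1/3)
    = (1.3 × 10⁸) × (6.6 × 10¹⁹ / (3 × 8.7 × 10²⁵))^(1/3)
    = 8.2 × 10⁵ m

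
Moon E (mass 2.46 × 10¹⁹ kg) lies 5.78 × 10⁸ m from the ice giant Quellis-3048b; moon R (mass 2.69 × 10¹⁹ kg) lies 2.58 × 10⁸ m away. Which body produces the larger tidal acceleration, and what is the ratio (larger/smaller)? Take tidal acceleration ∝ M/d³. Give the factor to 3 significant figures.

Moon R, by a factor of ≈ 12.3

Tidal stretch scales as M/d³; compute that for each body.
Moon E: (2.46 × 10¹⁹) / (5.78 × 10⁸)³ = 1.274 × 10⁻⁷
Moon R: (2.69 × 10¹⁹) / (2.58 × 10⁸)³ = 1.566 × 10⁻⁶
Ratio (larger/smaller) = 12.3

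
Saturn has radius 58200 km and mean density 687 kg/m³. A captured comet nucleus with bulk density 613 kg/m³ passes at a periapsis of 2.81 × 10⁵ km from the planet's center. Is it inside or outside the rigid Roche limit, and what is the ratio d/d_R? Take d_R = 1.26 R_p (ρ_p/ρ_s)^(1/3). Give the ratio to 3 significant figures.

outside; d/d_R ≈ 3.69

d_R = 1.26 × (58200 km) × (687/613)^(1/3) = 76170 km
d/d_R = (2.81 × 10⁵) / (76170) = 3.69
Since d/d_R > 1, the body is outside the Roche limit.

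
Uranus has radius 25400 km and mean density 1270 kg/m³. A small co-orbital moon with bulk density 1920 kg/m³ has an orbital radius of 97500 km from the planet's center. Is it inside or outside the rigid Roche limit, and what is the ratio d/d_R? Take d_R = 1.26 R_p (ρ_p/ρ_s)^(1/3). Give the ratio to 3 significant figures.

d_R = 1.26 × (25400 km) × (1270/1920)^(1/3) = 27890 km
d/d_R = (97500) / (27890) = 3.50
Since d/d_R > 1, the body is outside the Roche limit.

outside; d/d_R ≈ 3.50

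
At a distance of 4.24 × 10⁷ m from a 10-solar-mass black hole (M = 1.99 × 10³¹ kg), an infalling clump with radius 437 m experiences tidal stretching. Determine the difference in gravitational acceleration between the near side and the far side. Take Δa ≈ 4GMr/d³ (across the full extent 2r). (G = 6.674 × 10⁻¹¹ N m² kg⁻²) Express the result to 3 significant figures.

3.05 × 10¹ m/s²

Δa = 4GMr/d³
   = 4 × (6.674 × 10⁻¹¹) × (1.99 × 10³¹) × (437) / (4.24 × 10⁷)³
   = 3.05 × 10¹ m/s²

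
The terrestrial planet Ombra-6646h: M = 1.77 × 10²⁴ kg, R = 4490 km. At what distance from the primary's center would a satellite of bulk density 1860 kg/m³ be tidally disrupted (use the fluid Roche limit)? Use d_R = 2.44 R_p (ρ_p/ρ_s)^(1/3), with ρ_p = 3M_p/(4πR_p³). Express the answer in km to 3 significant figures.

14900 km

ρ_p = 3M_p/(4πR_p³) = 3 × (1.77 × 10²⁴) / (4π × (4.49 × 10⁶ m)³) = 4670 kg/m³
d_R = 2.44 × 4490 km × (4670/1860)^(1/3)
    = 14900 km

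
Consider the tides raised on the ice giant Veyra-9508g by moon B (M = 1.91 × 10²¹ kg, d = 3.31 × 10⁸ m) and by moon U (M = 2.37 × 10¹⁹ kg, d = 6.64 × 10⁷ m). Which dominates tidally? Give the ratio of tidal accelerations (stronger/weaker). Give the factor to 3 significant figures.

Tidal stretch scales as M/d³; compute that for each body.
Moon B: (1.91 × 10²¹) / (3.31 × 10⁸)³ = 5.267 × 10⁻⁵
Moon U: (2.37 × 10¹⁹) / (6.64 × 10⁷)³ = 8.096 × 10⁻⁵
Ratio (larger/smaller) = 1.54

Moon U, by a factor of ≈ 1.54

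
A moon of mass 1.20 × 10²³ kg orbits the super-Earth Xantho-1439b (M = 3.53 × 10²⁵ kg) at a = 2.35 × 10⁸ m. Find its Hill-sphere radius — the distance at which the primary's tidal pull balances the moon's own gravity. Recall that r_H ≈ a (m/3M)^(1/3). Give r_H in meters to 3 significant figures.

2.45 × 10⁷ m

r_H ≈ a (m/3M)^(1/3)
    = (2.35 × 10⁸) × (1.20 × 10²³ / (3 × 3.53 × 10²⁵))^(1/3)
    = 2.45 × 10⁷ m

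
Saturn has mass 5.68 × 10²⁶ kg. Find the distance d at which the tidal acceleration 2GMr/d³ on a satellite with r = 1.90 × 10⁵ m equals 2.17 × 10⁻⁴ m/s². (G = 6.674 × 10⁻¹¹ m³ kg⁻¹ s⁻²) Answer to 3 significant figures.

4.05 × 10⁸ m

2GMr/d³ = a_tidal  ⇒  d = (2GMr / a_tidal)^(1/3)
d = (2 × 6.674×10⁻¹¹ × (5.68 × 10²⁶) × (1.90 × 10⁵) / (2.17 × 10⁻⁴))^(1/3)
  = 4.05 × 10⁸ m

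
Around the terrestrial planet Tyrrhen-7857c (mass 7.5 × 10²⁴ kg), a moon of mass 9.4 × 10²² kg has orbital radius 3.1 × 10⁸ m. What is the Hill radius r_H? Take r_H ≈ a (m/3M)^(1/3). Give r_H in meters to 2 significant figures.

5.0 × 10⁷ m

r_H ≈ a (m/3M)^(1/3)
    = (3.1 × 10⁸) × (9.4 × 10²² / (3 × 7.5 × 10²⁴))^(1/3)
    = 5.0 × 10⁷ m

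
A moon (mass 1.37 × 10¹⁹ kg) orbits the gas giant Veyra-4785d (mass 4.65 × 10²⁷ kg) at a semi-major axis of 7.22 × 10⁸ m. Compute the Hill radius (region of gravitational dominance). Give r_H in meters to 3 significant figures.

r_H ≈ a (m/3M)^(1/3)
    = (7.22 × 10⁸) × (1.37 × 10¹⁹ / (3 × 4.65 × 10²⁷))^(1/3)
    = 7.18 × 10⁵ m

7.18 × 10⁵ m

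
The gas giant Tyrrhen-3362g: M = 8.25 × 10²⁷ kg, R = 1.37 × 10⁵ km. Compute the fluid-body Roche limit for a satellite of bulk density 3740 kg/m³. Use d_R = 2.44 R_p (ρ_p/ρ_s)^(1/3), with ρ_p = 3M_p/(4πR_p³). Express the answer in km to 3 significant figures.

ρ_p = 3M_p/(4πR_p³) = 3 × (8.25 × 10²⁷) / (4π × (1.37 × 10⁸ m)³) = 766 kg/m³
d_R = 2.44 × 1.37 × 10⁵ km × (766/3740)^(1/3)
    = 1.97 × 10⁵ km

1.97 × 10⁵ km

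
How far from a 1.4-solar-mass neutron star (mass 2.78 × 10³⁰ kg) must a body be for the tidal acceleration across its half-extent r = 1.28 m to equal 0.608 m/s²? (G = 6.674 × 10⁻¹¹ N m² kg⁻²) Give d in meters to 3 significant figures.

9.21 × 10⁶ m

2GMr/d³ = a_tidal  ⇒  d = (2GMr / a_tidal)^(1/3)
d = (2 × 6.674×10⁻¹¹ × (2.78 × 10³⁰) × (1.28) / (0.608))^(1/3)
  = 9.21 × 10⁶ m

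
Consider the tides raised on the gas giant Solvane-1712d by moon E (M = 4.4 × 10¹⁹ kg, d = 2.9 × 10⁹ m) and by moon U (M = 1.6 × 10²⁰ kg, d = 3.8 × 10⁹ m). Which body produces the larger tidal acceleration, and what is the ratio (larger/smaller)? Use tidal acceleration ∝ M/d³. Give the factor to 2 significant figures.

Tidal acceleration ∝ M/d³, so compare M/d³ for each.
Moon E: (4.4 × 10¹⁹) / (2.9 × 10⁹)³ = 1.804 × 10⁻⁹
Moon U: (1.6 × 10²⁰) / (3.8 × 10⁹)³ = 2.916 × 10⁻⁹
Ratio (larger/smaller) = 1.6

Moon U, by a factor of ≈ 1.6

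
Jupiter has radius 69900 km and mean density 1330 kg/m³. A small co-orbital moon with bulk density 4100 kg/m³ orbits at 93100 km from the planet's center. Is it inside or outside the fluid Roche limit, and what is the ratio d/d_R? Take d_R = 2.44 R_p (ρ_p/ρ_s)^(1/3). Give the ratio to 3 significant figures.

inside; d/d_R ≈ 0.794

d_R = 2.44 × (69900 km) × (1330/4100)^(1/3) = 1.172 × 10⁵ km
d/d_R = (93100) / (1.172 × 10⁵) = 0.794
Since d/d_R < 1, the body is inside the Roche limit.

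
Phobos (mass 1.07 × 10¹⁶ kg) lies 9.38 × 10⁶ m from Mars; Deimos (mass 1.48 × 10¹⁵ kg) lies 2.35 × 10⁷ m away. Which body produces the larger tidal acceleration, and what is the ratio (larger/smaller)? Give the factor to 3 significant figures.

Phobos, by a factor of ≈ 114

Tidal acceleration ∝ M/d³, so compare M/d³ for each.
Phobos: (1.07 × 10¹⁶) / (9.38 × 10⁶)³ = 1.297 × 10⁻⁵
Deimos: (1.48 × 10¹⁵) / (2.35 × 10⁷)³ = 1.140 × 10⁻⁷
Ratio (larger/smaller) = 114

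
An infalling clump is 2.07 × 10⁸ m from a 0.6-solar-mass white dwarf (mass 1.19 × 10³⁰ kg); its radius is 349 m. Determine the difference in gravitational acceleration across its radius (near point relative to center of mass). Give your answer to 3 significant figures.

6.25 × 10⁻³ m/s²

a_tidal = 2GMr/d³
        = 2 × (6.674 × 10⁻¹¹) × (1.19 × 10³⁰) × (349) / (2.07 × 10⁸)³
        = 6.25 × 10⁻³ m/s²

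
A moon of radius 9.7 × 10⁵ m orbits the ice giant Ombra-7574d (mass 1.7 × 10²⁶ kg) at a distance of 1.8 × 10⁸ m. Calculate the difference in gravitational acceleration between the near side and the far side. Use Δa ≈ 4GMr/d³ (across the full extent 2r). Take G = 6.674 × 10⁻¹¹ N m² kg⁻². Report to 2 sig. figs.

7.5 × 10⁻³ m/s²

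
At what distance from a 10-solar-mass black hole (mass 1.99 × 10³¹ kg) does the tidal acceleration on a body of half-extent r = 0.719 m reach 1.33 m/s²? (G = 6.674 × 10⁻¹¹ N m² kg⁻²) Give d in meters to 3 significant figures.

1.13 × 10⁷ m

2GMr/d³ = a_tidal  ⇒  d = (2GMr / a_tidal)^(1/3)
d = (2 × 6.674×10⁻¹¹ × (1.99 × 10³¹) × (0.719) / (1.33))^(1/3)
  = 1.13 × 10⁷ m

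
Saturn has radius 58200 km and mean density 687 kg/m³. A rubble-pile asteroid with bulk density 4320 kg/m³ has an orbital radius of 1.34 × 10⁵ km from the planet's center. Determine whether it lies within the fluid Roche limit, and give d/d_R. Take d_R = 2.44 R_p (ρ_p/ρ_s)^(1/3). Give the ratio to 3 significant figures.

d_R = 2.44 × (58200 km) × (687/4320)^(1/3) = 76940 km
d/d_R = (1.34 × 10⁵) / (76940) = 1.74
Since d/d_R > 1, the body is outside the Roche limit.

outside; d/d_R ≈ 1.74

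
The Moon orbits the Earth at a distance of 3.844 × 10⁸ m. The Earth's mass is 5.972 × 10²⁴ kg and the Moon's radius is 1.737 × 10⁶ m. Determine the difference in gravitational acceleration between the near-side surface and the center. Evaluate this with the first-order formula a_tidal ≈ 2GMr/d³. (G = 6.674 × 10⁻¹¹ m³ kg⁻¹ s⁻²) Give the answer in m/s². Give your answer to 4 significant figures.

2.438 × 10⁻⁵ m/s²

a_tidal = 2GMr/d³
        = 2 × (6.674 × 10⁻¹¹) × (5.972 × 10²⁴) × (1.737 × 10⁶) / (3.844 × 10⁸)³
        = 2.438 × 10⁻⁵ m/s²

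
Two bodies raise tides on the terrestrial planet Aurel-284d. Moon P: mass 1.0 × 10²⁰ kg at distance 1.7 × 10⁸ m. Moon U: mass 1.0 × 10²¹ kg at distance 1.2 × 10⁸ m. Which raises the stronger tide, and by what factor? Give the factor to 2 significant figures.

The tide-raising term goes as M/d³ (the gradient of a 1/d² field).
Moon P: (1.0 × 10²⁰) / (1.7 × 10⁸)³ = 2.035 × 10⁻⁵
Moon U: (1.0 × 10²¹) / (1.2 × 10⁸)³ = 5.787 × 10⁻⁴
Ratio (larger/smaller) = 28

Moon U, by a factor of ≈ 28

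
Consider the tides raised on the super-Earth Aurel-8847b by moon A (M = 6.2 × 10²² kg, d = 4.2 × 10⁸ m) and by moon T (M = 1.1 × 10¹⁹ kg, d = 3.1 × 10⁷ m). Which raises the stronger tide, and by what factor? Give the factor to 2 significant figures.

Moon A, by a factor of ≈ 2.3

Tidal acceleration ∝ M/d³, so compare M/d³ for each.
Moon A: (6.2 × 10²²) / (4.2 × 10⁸)³ = 8.368 × 10⁻⁴
Moon T: (1.1 × 10¹⁹) / (3.1 × 10⁷)³ = 3.692 × 10⁻⁴
Ratio (larger/smaller) = 2.3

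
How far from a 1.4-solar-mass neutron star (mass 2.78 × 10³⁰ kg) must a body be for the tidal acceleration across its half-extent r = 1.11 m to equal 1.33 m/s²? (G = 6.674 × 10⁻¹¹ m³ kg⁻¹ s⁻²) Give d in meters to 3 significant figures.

6.77 × 10⁶ m

2GMr/d³ = a_tidal  ⇒  d = (2GMr / a_tidal)^(1/3)
d = (2 × 6.674×10⁻¹¹ × (2.78 × 10³⁰) × (1.11) / (1.33))^(1/3)
  = 6.77 × 10⁶ m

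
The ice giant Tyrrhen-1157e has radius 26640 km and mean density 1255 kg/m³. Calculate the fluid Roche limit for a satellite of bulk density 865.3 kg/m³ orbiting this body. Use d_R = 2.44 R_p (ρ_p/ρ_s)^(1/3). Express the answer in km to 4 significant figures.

73580 km

d_R = 2.44 × 26640 km × (1255/865.3)^(1/3)
    = 73580 km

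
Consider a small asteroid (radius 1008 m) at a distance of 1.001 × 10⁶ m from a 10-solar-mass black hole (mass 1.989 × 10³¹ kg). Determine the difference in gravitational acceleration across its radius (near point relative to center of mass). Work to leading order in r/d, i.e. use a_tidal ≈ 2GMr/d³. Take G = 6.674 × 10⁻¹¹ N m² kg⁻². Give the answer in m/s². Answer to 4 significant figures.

2.668 × 10⁶ m/s²

Δa = 2GMr/d³
   = 2 × (6.674 × 10⁻¹¹) × (1.989 × 10³¹) × (1008) / (1.001 × 10⁶)³
   = 2.668 × 10⁶ m/s²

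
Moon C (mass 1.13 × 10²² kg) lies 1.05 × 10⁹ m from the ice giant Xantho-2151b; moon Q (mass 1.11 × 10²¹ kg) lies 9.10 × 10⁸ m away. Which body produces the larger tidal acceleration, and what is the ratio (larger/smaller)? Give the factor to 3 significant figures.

Moon C, by a factor of ≈ 6.63

Compare M/d³ for the two perturbers:
Moon C: (1.13 × 10²²) / (1.05 × 10⁹)³ = 9.761 × 10⁻⁶
Moon Q: (1.11 × 10²¹) / (9.10 × 10⁸)³ = 1.473 × 10⁻⁶
Ratio (larger/smaller) = 6.63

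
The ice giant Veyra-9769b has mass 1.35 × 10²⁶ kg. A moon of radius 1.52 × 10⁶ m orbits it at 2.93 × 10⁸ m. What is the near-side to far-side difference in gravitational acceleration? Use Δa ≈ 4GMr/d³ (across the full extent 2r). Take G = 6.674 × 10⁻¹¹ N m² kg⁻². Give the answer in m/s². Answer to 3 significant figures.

2.18 × 10⁻³ m/s²

Differencing GM/(d−r)² and GM/(d+r)² to first order in r/d gives 4GMr/d³.
Δg = 4GMr/d³
   = 4 × (6.674 × 10⁻¹¹) × (1.35 × 10²⁶) × (1.52 × 10⁶) / (2.93 × 10⁸)³
   = 2.18 × 10⁻³ m/s²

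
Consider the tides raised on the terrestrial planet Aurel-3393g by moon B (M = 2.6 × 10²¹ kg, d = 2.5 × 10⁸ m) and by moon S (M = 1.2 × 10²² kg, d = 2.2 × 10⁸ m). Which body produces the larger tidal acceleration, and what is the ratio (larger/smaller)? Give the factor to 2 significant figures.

Moon S, by a factor of ≈ 6.8

Compare M/d³ for the two perturbers:
Moon B: (2.6 × 10²¹) / (2.5 × 10⁸)³ = 1.664 × 10⁻⁴
Moon S: (1.2 × 10²²) / (2.2 × 10⁸)³ = 1.127 × 10⁻³
Ratio (larger/smaller) = 6.8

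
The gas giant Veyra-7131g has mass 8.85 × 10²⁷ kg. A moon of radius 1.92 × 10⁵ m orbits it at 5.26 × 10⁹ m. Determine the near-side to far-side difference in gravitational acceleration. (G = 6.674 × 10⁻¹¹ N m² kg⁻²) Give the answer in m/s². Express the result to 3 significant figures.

3.12 × 10⁻⁶ m/s²

Δa = 4GMr/d³
   = 4 × (6.674 × 10⁻¹¹) × (8.85 × 10²⁷) × (1.92 × 10⁵) / (5.26 × 10⁹)³
   = 3.12 × 10⁻⁶ m/s²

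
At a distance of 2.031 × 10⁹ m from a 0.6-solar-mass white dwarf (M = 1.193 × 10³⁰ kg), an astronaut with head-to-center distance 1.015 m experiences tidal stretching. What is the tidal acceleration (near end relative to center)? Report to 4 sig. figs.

a_tidal = 2GMr/d³
        = 2 × (6.674 × 10⁻¹¹) × (1.193 × 10³⁰) × (1.015) / (2.031 × 10⁹)³
        = 1.929 × 10⁻⁸ m/s²

1.929 × 10⁻⁸ m/s²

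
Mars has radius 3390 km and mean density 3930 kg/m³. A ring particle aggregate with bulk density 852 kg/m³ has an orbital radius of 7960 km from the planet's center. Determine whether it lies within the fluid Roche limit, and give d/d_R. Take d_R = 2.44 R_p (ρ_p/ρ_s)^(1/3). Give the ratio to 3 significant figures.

inside; d/d_R ≈ 0.578

d_R = 2.44 × (3390 km) × (3930/852)^(1/3) = 13770 km
d/d_R = (7960) / (13770) = 0.578
Since d/d_R < 1, the body is inside the Roche limit.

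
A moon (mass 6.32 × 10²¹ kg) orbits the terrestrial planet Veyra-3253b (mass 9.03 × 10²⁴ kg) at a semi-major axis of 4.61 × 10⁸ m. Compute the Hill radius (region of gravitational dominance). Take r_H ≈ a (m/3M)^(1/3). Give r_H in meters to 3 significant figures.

2.84 × 10⁷ m

r_H ≈ a (m/3M)^(1/3)
    = (4.61 × 10⁸) × (6.32 × 10²¹ / (3 × 9.03 × 10²⁴))^(1/3)
    = 2.84 × 10⁷ m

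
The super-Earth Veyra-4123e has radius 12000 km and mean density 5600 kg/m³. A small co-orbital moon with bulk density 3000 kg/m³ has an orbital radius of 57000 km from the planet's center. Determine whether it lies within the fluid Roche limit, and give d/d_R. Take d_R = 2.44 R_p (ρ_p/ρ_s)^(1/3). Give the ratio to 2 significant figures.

d_R = 2.44 × (12000 km) × (5600/3000)^(1/3) = 36050 km
d/d_R = (57000) / (36050) = 1.6
Since d/d_R > 1, the body is outside the Roche limit.

outside; d/d_R ≈ 1.6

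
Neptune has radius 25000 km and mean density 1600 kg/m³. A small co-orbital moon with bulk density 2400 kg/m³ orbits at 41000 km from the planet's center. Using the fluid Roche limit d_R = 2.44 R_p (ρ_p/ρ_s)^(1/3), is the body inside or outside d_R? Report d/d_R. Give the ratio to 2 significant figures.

inside; d/d_R ≈ 0.77

d_R = 2.44 × (25000 km) × (1600/2400)^(1/3) = 53290 km
d/d_R = (41000) / (53290) = 0.77
Since d/d_R < 1, the body is inside the Roche limit.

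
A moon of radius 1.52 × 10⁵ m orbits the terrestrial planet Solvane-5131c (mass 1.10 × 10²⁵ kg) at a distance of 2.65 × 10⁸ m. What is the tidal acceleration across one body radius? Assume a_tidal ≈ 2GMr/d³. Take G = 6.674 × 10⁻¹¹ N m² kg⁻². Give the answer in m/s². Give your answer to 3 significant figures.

a_tidal = 2GMr/d³
        = 2 × (6.674 × 10⁻¹¹) × (1.10 × 10²⁵) × (1.52 × 10⁵) / (2.65 × 10⁸)³
        = 1.20 × 10⁻⁵ m/s²

1.20 × 10⁻⁵ m/s²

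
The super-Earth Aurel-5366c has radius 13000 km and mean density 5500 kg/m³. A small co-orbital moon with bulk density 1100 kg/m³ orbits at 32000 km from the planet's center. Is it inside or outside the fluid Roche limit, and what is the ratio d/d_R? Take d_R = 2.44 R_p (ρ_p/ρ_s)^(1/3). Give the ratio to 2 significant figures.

d_R = 2.44 × (13000 km) × (5500/1100)^(1/3) = 54240 km
d/d_R = (32000) / (54240) = 0.59
Since d/d_R < 1, the body is inside the Roche limit.

inside; d/d_R ≈ 0.59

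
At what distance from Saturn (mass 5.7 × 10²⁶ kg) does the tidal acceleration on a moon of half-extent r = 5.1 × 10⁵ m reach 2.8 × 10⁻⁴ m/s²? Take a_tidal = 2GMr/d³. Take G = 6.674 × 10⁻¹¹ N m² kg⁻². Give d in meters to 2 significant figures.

5.2 × 10⁸ m

2GMr/d³ = a_tidal  ⇒  d = (2GMr / a_tidal)^(1/3)
d = (2 × 6.674×10⁻¹¹ × (5.7 × 10²⁶) × (5.1 × 10⁵) / (2.8 × 10⁻⁴))^(1/3)
  = 5.2 × 10⁸ m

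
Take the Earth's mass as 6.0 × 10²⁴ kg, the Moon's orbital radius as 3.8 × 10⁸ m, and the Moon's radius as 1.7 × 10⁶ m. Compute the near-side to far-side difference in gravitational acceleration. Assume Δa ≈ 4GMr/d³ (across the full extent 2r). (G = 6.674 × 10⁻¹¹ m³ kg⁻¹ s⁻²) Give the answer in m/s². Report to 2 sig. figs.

Δg = 4GMr/d³
   = 4 × (6.674 × 10⁻¹¹) × (6.0 × 10²⁴) × (1.7 × 10⁶) / (3.8 × 10⁸)³
   = 5.0 × 10⁻⁵ m/s²

5.0 × 10⁻⁵ m/s²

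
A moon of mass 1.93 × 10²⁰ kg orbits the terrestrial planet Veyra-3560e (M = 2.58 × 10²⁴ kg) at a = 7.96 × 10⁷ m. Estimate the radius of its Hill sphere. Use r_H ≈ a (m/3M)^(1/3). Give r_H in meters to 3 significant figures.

r_H ≈ a (m/3M)^(1/3)
    = (7.96 × 10⁷) × (1.93 × 10²⁰ / (3 × 2.58 × 10²⁴))^(1/3)
    = 2.33 × 10⁶ m

2.33 × 10⁶ m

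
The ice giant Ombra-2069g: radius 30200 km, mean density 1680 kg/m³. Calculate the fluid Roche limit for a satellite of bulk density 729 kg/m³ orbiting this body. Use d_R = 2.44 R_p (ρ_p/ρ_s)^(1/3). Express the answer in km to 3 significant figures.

97300 km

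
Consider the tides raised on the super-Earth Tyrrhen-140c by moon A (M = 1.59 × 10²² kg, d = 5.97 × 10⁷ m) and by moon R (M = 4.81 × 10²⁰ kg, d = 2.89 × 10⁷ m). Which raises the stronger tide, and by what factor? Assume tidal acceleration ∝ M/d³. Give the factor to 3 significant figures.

The tide-raising term goes as M/d³ (the gradient of a 1/d² field).
Moon A: (1.59 × 10²²) / (5.97 × 10⁷)³ = 7.473 × 10⁻²
Moon R: (4.81 × 10²⁰) / (2.89 × 10⁷)³ = 1.993 × 10⁻²
Ratio (larger/smaller) = 3.75

Moon A, by a factor of ≈ 3.75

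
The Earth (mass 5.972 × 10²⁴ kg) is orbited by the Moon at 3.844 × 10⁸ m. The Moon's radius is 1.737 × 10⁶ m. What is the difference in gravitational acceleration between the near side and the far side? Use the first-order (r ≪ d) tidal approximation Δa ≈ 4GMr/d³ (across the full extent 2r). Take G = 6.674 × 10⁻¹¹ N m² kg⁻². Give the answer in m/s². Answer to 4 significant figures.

4.875 × 10⁻⁵ m/s²

Δg = 4GMr/d³
   = 4 × (6.674 × 10⁻¹¹) × (5.972 × 10²⁴) × (1.737 × 10⁶) / (3.844 × 10⁸)³
   = 4.875 × 10⁻⁵ m/s²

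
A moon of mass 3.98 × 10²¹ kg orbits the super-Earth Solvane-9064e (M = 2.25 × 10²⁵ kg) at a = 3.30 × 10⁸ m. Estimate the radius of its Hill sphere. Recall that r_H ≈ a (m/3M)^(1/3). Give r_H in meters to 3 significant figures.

r_H ≈ a (m/3M)^(1/3)
    = (3.30 × 10⁸) × (3.98 × 10²¹ / (3 × 2.25 × 10²⁵))^(1/3)
    = 1.28 × 10⁷ m

1.28 × 10⁷ m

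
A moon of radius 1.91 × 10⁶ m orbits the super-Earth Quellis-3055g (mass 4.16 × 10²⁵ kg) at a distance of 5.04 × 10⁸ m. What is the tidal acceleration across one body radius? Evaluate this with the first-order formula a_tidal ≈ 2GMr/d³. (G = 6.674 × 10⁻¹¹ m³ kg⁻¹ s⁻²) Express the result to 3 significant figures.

Differencing GM/(d−r)² and GM/d² to first order in r/d gives 2GMr/d³.
a_tidal = 2GMr/d³
        = 2 × (6.674 × 10⁻¹¹) × (4.16 × 10²⁵) × (1.91 × 10⁶) / (5.04 × 10⁸)³
        = 8.28 × 10⁻⁵ m/s²

8.28 × 10⁻⁵ m/s²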